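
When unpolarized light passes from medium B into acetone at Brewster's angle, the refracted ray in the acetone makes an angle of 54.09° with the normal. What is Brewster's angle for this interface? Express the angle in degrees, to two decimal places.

At Brewster's angle the reflected and refracted rays are perpendicular, so θ_B + θ_t = 90°.
θ_B = 90° − 54.09° = 35.91°.

θ_B ≈ 35.91°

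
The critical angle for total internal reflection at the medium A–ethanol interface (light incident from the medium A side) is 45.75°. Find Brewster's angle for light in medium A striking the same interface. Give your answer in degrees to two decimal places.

θ_B ≈ 35.61°

n₂/n₁ = sin θ_c = sin 45.75° = 0.7163.
tan θ_B equals the same ratio, so θ_B = arctan(0.7163) = 35.61°.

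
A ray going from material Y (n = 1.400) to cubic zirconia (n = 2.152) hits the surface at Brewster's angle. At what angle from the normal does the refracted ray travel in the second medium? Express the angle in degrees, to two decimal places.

tan θ_B = n₂/n₁ = 2.152/1.400 = 1.5371, so θ_B = 56.95°.
At Brewster's angle the reflected and refracted rays are perpendicular, so θ_t = 90° − θ_B = 90° − 56.95° = 33.05°.

θ_t ≈ 33.05°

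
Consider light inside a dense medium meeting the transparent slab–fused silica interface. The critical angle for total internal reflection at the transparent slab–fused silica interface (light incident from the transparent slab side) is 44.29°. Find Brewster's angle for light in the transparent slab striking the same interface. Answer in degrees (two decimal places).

At the critical angle sin θ_c = n₂/n₁, giving n₂/n₁ = sin 44.29° = 0.6983.
Then tan θ_B = n₂/n₁ = 0.6983, so θ_B = arctan 0.6983 = 34.93°.

θ_B ≈ 34.93°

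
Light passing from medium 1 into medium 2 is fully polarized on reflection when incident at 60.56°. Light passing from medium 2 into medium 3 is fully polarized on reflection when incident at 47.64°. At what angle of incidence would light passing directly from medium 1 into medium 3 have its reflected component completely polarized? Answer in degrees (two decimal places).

θ_B ≈ 62.77°

tan θ_B(1→2) = n₂/n₁ = tan 60.56° = 1.7718.
tan θ_B(2→3) = n₃/n₂ = tan 47.64° = 1.0967.
So n₃/n₁ = (n₂/n₁)(n₃/n₂) = 1.7718 × 1.0967 = 1.9431.
θ_B(1→3) = arctan(1.9431) = 62.77°.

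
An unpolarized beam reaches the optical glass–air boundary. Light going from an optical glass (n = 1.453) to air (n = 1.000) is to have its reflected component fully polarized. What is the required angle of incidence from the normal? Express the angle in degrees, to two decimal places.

Brewster's condition: tan θ_B = n₂/n₁ = 1.000/1.453 = 0.6882.
So θ_B = arctan 0.6882 = 34.54°.

θ_B ≈ 34.54°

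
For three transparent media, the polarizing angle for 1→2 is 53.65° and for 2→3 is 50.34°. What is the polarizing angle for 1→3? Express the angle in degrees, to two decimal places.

Each Brewster angle gives a ratio: n₂/n₁ = tan 53.65° = 1.3588, n₃/n₂ = tan 50.34° = 1.2062.
n₃/n₁ = 1.6391. Then tan θ_B(1→3) = n₃/n₁, so θ_B(1→3) = arctan(1.6391) = 58.61°.

θ_B ≈ 58.61°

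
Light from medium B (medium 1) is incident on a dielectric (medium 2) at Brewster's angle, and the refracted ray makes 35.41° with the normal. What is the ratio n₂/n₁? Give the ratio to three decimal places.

θ_B + θ_t = 90°, so θ_B = 90° − 35.41° = 54.59°.
Then n₂/n₁ = tan θ_B = tan 54.59° = 1.407.

n₂/n₁ ≈ 1.407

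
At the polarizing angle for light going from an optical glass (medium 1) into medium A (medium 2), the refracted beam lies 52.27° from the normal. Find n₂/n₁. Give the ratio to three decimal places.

n₂/n₁ ≈ 0.774

At Brewster incidence θ_B = 90° − θ_t = 90° − 52.27° = 37.73°.
tan θ_B = n₂/n₁, so n₂/n₁ = tan 37.73° = 0.774.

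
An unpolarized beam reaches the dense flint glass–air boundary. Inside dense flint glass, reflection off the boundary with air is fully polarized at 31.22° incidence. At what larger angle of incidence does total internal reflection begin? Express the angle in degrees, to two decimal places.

θ_c ≈ 37.31°

n₂/n₁ = tan 31.22° = 0.6061; the critical angle satisfies sin θ_c = n₂/n₁.
θ_c = arcsin(0.6061) = 37.31°.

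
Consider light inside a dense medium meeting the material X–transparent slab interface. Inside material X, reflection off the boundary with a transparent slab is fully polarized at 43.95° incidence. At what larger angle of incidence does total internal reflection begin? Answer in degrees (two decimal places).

θ_c ≈ 74.58°

n₂/n₁ = tan 43.95° = 0.9640; the critical angle satisfies sin θ_c = n₂/n₁.
θ_c = arcsin(0.9640) = 74.58°.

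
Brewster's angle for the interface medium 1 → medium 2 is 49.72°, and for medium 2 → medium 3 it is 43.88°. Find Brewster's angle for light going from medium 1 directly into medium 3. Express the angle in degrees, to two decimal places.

θ_B ≈ 48.61°

tan θ_B(1→2) = n₂/n₁ = tan 49.72° = 1.1800.
tan θ_B(2→3) = n₃/n₂ = tan 43.88° = 0.9616.
n₃/n₁ = 1.1347. Then tan θ_B(1→3) = n₃/n₁, so θ_B(1→3) = arctan(1.1347) = 48.61°.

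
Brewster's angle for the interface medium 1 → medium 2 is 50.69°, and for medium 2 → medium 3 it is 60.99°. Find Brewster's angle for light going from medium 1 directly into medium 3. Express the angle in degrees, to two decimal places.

θ_B ≈ 65.58°

Each Brewster angle gives a ratio: n₂/n₁ = tan 50.69° = 1.2213, n₃/n₂ = tan 60.99° = 1.8033.
Multiplying, n₃/n₁ = 1.2213 × 1.8033 = 2.2024, and θ_B(1→3) = arctan 2.2024 = 65.58°.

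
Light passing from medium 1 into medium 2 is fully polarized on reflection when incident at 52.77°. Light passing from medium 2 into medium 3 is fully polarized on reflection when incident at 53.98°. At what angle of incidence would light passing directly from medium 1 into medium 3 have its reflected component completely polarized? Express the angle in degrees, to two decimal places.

tan θ_B(1→2) = n₂/n₁ = tan 52.77° = 1.3160.
tan θ_B(2→3) = n₃/n₂ = tan 53.98° = 1.3754.
So n₃/n₁ = (n₂/n₁)(n₃/n₂) = 1.3160 × 1.3754 = 1.8100.
θ_B(1→3) = arctan(1.8100) = 61.08°.

θ_B ≈ 61.08°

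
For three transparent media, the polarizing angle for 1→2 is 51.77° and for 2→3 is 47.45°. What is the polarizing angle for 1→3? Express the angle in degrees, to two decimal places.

tan θ_B(1→2) = n₂/n₁ = tan 51.77° = 1.2694.
tan θ_B(2→3) = n₃/n₂ = tan 47.45° = 1.0894.
Multiplying, n₃/n₁ = 1.2694 × 1.0894 = 1.3829, and θ_B(1→3) = arctan 1.3829 = 54.13°.

θ_B ≈ 54.13°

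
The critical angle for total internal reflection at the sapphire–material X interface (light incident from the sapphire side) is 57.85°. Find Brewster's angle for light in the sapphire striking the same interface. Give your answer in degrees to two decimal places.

θ_B ≈ 40.25°

sin θ_c = n₂/n₁, so n₂/n₁ = sin 57.85° = 0.8467.
Brewster: tan θ_B = n₂/n₁ = 0.8467.
θ_B = arctan(0.8467) = 40.25°.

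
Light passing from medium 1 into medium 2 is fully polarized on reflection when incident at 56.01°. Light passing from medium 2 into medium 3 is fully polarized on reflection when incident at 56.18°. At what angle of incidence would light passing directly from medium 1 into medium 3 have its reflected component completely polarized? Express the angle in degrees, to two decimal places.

Each Brewster angle gives a ratio: n₂/n₁ = tan 56.01° = 1.4831, n₃/n₂ = tan 56.18° = 1.4927.
Multiplying, n₃/n₁ = 1.4831 × 1.4927 = 2.2138, and θ_B(1→3) = arctan 2.2138 = 65.69°.

θ_B ≈ 65.69°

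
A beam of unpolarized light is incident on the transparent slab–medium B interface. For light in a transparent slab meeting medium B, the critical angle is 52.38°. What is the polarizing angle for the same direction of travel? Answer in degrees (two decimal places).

θ_B ≈ 38.38°

At the critical angle sin θ_c = n₂/n₁, giving n₂/n₁ = sin 52.38° = 0.7921.
Then tan θ_B = n₂/n₁ = 0.7921, so θ_B = arctan 0.7921 = 38.38°.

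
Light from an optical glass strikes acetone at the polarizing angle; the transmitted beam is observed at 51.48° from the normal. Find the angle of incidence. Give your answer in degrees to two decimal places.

Brewster's condition makes the reflected and refracted beams perpendicular: θ_B + θ_t = 90°.
θ_B = 90° − 51.48° = 38.52°.

θ_B ≈ 38.52°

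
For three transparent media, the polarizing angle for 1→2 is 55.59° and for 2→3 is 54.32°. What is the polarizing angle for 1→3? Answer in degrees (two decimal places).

Each Brewster angle gives a ratio: n₂/n₁ = tan 55.59° = 1.4599, n₃/n₂ = tan 54.32° = 1.3927.
n₃/n₁ = 2.0332. Then tan θ_B(1→3) = n₃/n₁, so θ_B(1→3) = arctan(2.0332) = 63.81°.

θ_B ≈ 63.81°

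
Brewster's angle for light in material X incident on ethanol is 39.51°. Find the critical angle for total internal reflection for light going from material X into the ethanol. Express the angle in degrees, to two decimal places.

From Brewster, n₂/n₁ = tan θ_B = tan 39.51° = 0.8246.
Then sin θ_c = n₂/n₁ = 0.8246, so θ_c = arcsin 0.8246 = 55.55°.

θ_c ≈ 55.55°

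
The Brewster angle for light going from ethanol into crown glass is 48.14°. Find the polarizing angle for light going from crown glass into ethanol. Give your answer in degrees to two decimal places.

The two Brewster angles are complementary: θ_B' = 90° − θ_B = 90° − 48.14° = 41.86°.

θ_B' ≈ 41.86°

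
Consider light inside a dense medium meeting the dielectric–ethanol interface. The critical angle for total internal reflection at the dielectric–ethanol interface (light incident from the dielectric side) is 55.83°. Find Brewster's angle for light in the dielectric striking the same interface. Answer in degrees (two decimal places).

θ_B ≈ 39.60°

sin θ_c = n₂/n₁, so n₂/n₁ = sin 55.83° = 0.8274.
Brewster: tan θ_B = n₂/n₁ = 0.8274.
θ_B = arctan(0.8274) = 39.60°.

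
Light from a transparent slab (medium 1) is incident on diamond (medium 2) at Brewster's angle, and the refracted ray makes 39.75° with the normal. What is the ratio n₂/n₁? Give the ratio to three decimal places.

n₂/n₁ ≈ 1.202

θ_B + θ_t = 90°, so θ_B = 90° − 39.75° = 50.25°.
Then n₂/n₁ = tan θ_B = tan 50.25° = 1.202.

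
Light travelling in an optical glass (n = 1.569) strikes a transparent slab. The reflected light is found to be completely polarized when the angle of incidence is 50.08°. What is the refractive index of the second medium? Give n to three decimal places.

n ≈ 1.875

Brewster's law: tan θ_B = n₂/n₁ (light incident in an optical glass, refracted into a transparent slab).
n₂ = n₁ tan θ_B = 1.569 × tan 50.08° = 1.875.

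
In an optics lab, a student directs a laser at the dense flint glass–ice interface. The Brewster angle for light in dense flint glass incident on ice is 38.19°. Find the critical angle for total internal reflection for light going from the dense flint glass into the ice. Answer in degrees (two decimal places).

θ_c ≈ 51.87°

tan θ_B = n₂/n₁ = tan 38.19° = 0.7866.
Total internal reflection: sin θ_c = n₂/n₁ = 0.7866.
θ_c = arcsin(0.7866) = 51.87°.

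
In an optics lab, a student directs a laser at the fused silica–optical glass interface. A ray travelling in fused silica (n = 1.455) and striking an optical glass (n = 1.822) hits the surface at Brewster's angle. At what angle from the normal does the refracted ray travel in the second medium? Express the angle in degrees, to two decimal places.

θ_B = arctan(n₂/n₁) = arctan(1.822/1.455) = 51.39°.
The refracted ray is perpendicular to the reflected ray, so θ_t = 90° − θ_B = 38.61°.

θ_t ≈ 38.61°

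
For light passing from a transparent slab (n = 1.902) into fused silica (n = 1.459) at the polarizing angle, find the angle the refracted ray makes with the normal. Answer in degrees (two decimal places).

First find Brewster's angle: tan θ_B = 1.459/1.902 = 0.7671, giving θ_B = 37.49°.
At Brewster's angle the reflected and refracted rays are perpendicular, so θ_t = 90° − θ_B = 90° − 37.49° = 52.51°.

θ_t ≈ 52.51°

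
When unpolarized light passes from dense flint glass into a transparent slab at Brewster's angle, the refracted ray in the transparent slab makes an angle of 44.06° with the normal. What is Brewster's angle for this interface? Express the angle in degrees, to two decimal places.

At Brewster's angle the reflected and refracted rays are perpendicular, so θ_B + θ_t = 90°.
θ_B = 90° − 44.06° = 45.94°.

θ_B ≈ 45.94°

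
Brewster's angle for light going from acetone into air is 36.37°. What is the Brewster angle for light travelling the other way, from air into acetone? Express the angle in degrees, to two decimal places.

Reversing the direction swaps n₁ and n₂, so tan θ_B' = 1/tan θ_B and θ_B' = 90° − θ_B.
Hence θ_B' = 90° − 36.37° = 53.63°.

θ_B' ≈ 53.63°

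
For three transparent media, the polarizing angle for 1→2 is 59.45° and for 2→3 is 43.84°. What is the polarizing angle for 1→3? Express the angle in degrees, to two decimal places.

n₂/n₁ = tan 59.45° = 1.6943 and n₃/n₂ = tan 43.84° = 0.9603.
Multiplying, n₃/n₁ = 1.6943 × 0.9603 = 1.6270, and θ_B(1→3) = arctan 1.6270 = 58.42°.

θ_B ≈ 58.42°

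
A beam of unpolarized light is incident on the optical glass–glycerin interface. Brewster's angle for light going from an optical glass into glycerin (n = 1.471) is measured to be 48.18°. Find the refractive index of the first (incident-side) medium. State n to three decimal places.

Brewster's law: tan θ_B = n₂/n₁ (light incident in an optical glass, refracted into glycerin).
n₁ = n₂ / tan θ_B = 1.471 / tan 48.18° = 1.316.

n ≈ 1.316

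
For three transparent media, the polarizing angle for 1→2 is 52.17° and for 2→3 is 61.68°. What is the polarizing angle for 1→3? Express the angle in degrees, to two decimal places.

θ_B ≈ 67.29°

Each Brewster angle gives a ratio: n₂/n₁ = tan 52.17° = 1.2878, n₃/n₂ = tan 61.68° = 1.8556.
So n₃/n₁ = (n₂/n₁)(n₃/n₂) = 1.2878 × 1.8556 = 2.3897.
θ_B(1→3) = arctan(2.3897) = 67.29°.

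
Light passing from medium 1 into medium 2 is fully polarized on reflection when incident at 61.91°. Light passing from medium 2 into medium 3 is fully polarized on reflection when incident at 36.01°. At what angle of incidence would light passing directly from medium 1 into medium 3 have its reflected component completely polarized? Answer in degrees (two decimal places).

tan θ_B(1→2) = n₂/n₁ = tan 61.91° = 1.8736.
tan θ_B(2→3) = n₃/n₂ = tan 36.01° = 0.7268.
n₃/n₁ = 1.3618. Then tan θ_B(1→3) = n₃/n₁, so θ_B(1→3) = arctan(1.3618) = 53.71°.

θ_B ≈ 53.71°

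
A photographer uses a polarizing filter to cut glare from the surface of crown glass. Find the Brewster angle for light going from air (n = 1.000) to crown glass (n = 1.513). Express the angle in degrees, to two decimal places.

θ_B ≈ 56.54°

At Brewster's angle the reflected and refracted rays are perpendicular, which with Snell's law gives tan θ_B = n₂/n₁.
tan θ_B = n₂/n₁ = 1.513/1.000 = 1.5130. Taking the arctangent, θ_B = 56.54°.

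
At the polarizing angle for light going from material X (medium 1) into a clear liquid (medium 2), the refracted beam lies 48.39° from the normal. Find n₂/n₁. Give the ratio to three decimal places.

n₂/n₁ ≈ 0.888

θ_B + θ_t = 90°, so θ_B = 90° − 48.39° = 41.61°.
Then n₂/n₁ = tan θ_B = tan 41.61° = 0.888.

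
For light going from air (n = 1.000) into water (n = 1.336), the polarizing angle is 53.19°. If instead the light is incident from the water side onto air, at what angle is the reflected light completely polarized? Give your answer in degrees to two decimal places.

tan θ_B' = n₁/n₂ = 1/tan θ_B, so θ_B' = 90° − θ_B.
θ_B' = 90° − 53.19° = 36.81°.

θ_B' ≈ 36.81°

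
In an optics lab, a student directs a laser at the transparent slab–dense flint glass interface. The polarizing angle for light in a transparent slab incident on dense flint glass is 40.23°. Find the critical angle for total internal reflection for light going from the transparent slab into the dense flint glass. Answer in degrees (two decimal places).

θ_c ≈ 57.78°

tan θ_B = n₂/n₁ = tan 40.23° = 0.8460.
Total internal reflection: sin θ_c = n₂/n₁ = 0.8460.
θ_c = arcsin(0.8460) = 57.78°.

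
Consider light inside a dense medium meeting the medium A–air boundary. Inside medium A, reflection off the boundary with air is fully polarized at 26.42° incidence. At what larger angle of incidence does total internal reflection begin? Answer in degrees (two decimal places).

θ_c ≈ 29.79°

n₂/n₁ = tan 26.42° = 0.4968; the critical angle satisfies sin θ_c = n₂/n₁.
θ_c = arcsin(0.4968) = 29.79°.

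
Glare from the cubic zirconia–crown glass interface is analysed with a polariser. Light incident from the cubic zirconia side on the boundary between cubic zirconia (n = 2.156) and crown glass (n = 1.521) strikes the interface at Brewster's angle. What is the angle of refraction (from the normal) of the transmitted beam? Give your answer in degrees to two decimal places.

θ_t ≈ 54.80°

tan θ_B = n₂/n₁ = 1.521/2.156 = 0.7055, so θ_B = 35.20°.
Since θ_B + θ_t = 90° at Brewster incidence, θ_t = 90° − 35.20° = 54.80°.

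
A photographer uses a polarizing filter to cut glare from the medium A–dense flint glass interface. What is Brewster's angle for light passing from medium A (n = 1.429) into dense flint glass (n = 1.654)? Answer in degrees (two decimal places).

tan θ_B = n₂/n₁ = 1.654/1.429 = 1.1575.
θ_B = arctan(1.1575) = 49.17°.

θ_B ≈ 49.17°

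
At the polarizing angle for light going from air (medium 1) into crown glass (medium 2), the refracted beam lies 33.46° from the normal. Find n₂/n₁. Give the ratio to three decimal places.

At Brewster incidence θ_B = 90° − θ_t = 90° − 33.46° = 56.54°.
Then n₂/n₁ = tan θ_B = tan 56.54° = 1.513.

n₂/n₁ ≈ 1.513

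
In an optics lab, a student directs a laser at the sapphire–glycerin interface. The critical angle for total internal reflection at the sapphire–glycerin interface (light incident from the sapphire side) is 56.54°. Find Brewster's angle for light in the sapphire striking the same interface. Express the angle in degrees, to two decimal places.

n₂/n₁ = sin θ_c = sin 56.54° = 0.8343.
tan θ_B equals the same ratio, so θ_B = arctan(0.8343) = 39.84°.

θ_B ≈ 39.84°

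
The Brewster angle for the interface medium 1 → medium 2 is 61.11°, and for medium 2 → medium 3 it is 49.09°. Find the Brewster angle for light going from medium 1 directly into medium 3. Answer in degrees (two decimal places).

θ_B ≈ 64.44°

n₂/n₁ = tan 61.11° = 1.8122 and n₃/n₂ = tan 49.09° = 1.1540.
Multiplying, n₃/n₁ = 1.8122 × 1.1540 = 2.0914, and θ_B(1→3) = arctan 2.0914 = 64.44°.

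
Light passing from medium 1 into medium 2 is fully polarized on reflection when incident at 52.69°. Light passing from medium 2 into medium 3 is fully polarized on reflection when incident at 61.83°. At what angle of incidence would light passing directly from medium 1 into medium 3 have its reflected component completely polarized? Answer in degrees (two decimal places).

θ_B ≈ 67.80°

n₂/n₁ = tan 52.69° = 1.3122 and n₃/n₂ = tan 61.83° = 1.8673.
So n₃/n₁ = (n₂/n₁)(n₃/n₂) = 1.3122 × 1.8673 = 2.4503.
θ_B(1→3) = arctan(2.4503) = 67.80°.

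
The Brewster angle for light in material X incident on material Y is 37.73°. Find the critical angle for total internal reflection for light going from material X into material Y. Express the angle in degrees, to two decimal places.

θ_c ≈ 50.69°

From Brewster, n₂/n₁ = tan θ_B = tan 37.73° = 0.7737.
Then sin θ_c = n₂/n₁ = 0.7737, so θ_c = arcsin 0.7737 = 50.69°.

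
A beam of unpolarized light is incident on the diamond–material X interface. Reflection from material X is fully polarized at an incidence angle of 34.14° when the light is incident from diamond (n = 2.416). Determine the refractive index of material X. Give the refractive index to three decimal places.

Full polarization of the reflected beam means tan θ_B = n₂/n₁, where n₁ is the incident medium (diamond).
n₂ = n₁ tan θ_B = 2.416 × tan 34.14° = 1.638.

n ≈ 1.638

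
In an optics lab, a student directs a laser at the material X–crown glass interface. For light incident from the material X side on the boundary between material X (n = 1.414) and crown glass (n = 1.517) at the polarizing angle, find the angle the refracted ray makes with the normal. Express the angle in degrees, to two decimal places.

First find Brewster's angle: tan θ_B = 1.517/1.414 = 1.0728, giving θ_B = 47.01°.
Since θ_B + θ_t = 90° at Brewster incidence, θ_t = 90° − 47.01° = 42.99°.

θ_t ≈ 42.99°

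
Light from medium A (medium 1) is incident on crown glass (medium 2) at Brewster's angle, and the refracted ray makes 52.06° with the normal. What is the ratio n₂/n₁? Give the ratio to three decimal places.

n₂/n₁ ≈ 0.780

θ_B + θ_t = 90°, so θ_B = 90° − 52.06° = 37.94°.
Then n₂/n₁ = tan θ_B = tan 37.94° = 0.780.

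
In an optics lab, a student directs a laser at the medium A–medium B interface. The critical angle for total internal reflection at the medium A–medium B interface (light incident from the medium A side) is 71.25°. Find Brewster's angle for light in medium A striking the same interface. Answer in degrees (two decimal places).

θ_B ≈ 43.44°

At the critical angle sin θ_c = n₂/n₁, giving n₂/n₁ = sin 71.25° = 0.9469.
Then tan θ_B = n₂/n₁ = 0.9469, so θ_B = arctan 0.9469 = 43.44°.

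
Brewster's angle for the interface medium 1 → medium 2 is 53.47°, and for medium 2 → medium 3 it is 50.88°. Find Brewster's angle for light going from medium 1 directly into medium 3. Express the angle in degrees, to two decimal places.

Each Brewster angle gives a ratio: n₂/n₁ = tan 53.47° = 1.3499, n₃/n₂ = tan 50.88° = 1.2296.
Multiplying, n₃/n₁ = 1.3499 × 1.2296 = 1.6599, and θ_B(1→3) = arctan 1.6599 = 58.93°.

θ_B ≈ 58.93°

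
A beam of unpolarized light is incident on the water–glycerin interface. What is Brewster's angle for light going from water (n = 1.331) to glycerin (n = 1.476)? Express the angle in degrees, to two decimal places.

Here n₂/n₁ = 1.476/1.331 = 1.1089, and Brewster's law gives tan θ_B = n₂/n₁.
So θ_B = arctan 1.1089 = 47.96°.

θ_B ≈ 47.96°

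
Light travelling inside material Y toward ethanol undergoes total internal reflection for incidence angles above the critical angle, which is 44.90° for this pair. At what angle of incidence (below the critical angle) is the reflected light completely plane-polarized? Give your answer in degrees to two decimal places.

θ_B ≈ 35.22°

sin θ_c = n₂/n₁, so n₂/n₁ = sin 44.90° = 0.7059.
Brewster: tan θ_B = n₂/n₁ = 0.7059.
θ_B = arctan(0.7059) = 35.22°.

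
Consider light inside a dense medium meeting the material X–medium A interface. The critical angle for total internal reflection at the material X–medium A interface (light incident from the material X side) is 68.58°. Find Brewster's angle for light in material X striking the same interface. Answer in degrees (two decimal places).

θ_B ≈ 42.95°

At the critical angle sin θ_c = n₂/n₁, giving n₂/n₁ = sin 68.58° = 0.9309.
Then tan θ_B = n₂/n₁ = 0.9309, so θ_B = arctan 0.9309 = 42.95°.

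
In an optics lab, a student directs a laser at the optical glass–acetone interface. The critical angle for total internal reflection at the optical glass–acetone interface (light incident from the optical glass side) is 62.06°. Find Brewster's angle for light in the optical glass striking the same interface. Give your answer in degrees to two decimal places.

θ_B ≈ 41.46°

At the critical angle sin θ_c = n₂/n₁, giving n₂/n₁ = sin 62.06° = 0.8834.
Then tan θ_B = n₂/n₁ = 0.8834, so θ_B = arctan 0.8834 = 41.46°.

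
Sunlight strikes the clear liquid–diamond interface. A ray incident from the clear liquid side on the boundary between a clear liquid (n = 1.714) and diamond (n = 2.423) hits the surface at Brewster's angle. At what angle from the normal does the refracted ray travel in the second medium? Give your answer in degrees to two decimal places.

θ_t ≈ 35.28°

θ_B = arctan(n₂/n₁) = arctan(2.423/1.714) = 54.72°.
Since θ_B + θ_t = 90° at Brewster incidence, θ_t = 90° − 54.72° = 35.28°.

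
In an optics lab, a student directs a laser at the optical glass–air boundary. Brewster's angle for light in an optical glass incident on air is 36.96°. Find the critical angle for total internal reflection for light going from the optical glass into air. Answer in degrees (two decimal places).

θ_c ≈ 48.80°

tan θ_B = n₂/n₁ = tan 36.96° = 0.7525.
Total internal reflection: sin θ_c = n₂/n₁ = 0.7525.
θ_c = arcsin(0.7525) = 48.80°.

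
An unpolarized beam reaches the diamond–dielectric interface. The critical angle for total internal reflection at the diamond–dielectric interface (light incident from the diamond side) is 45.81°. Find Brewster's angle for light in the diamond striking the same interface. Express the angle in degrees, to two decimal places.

θ_B ≈ 35.64°

n₂/n₁ = sin θ_c = sin 45.81° = 0.7170.
tan θ_B equals the same ratio, so θ_B = arctan(0.7170) = 35.64°.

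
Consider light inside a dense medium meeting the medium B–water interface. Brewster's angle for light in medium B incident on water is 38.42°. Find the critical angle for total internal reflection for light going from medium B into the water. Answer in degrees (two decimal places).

tan θ_B = n₂/n₁ = tan 38.42° = 0.7932.
Total internal reflection: sin θ_c = n₂/n₁ = 0.7932.
θ_c = arcsin(0.7932) = 52.48°.

θ_c ≈ 52.48°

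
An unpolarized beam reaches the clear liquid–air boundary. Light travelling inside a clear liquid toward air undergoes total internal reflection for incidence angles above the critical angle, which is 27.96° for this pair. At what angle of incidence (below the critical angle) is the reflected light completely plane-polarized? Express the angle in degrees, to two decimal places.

sin θ_c = n₂/n₁, so n₂/n₁ = sin 27.96° = 0.4689.
Brewster: tan θ_B = n₂/n₁ = 0.4689.
θ_B = arctan(0.4689) = 25.12°.

θ_B ≈ 25.12°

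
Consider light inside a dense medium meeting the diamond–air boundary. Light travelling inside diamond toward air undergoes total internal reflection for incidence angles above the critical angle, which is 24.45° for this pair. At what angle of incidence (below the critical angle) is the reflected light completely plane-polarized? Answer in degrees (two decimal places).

At the critical angle sin θ_c = n₂/n₁, giving n₂/n₁ = sin 24.45° = 0.4139.
Then tan θ_B = n₂/n₁ = 0.4139, so θ_B = arctan 0.4139 = 22.48°.

θ_B ≈ 22.48°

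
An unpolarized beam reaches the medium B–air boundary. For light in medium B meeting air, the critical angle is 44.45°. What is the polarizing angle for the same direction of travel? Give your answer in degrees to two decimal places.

θ_B ≈ 35.00°

n₂/n₁ = sin θ_c = sin 44.45° = 0.7003.
tan θ_B equals the same ratio, so θ_B = arctan(0.7003) = 35.00°.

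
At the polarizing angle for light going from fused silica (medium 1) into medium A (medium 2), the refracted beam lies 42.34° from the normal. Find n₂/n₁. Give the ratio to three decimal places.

n₂/n₁ ≈ 1.097

θ_B + θ_t = 90°, so θ_B = 90° − 42.34° = 47.66°.
Then n₂/n₁ = tan θ_B = tan 47.66° = 1.097.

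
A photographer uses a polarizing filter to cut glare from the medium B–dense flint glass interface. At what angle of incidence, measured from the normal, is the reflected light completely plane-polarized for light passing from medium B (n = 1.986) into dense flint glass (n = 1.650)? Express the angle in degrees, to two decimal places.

The reflected p-component vanishes when tan θ_B = n₂/n₁.
Brewster's condition: tan θ_B = n₂/n₁ = 1.650/1.986 = 0.8308.
θ_B = arctan(0.8308) = 39.72°.

θ_B ≈ 39.72°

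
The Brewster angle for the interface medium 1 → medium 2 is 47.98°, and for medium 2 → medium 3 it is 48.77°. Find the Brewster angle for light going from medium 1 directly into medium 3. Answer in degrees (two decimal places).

θ_B ≈ 51.70°

n₂/n₁ = tan 47.98° = 1.1098 and n₃/n₂ = tan 48.77° = 1.1411.
n₃/n₁ = 1.2664. Then tan θ_B(1→3) = n₃/n₁, so θ_B(1→3) = arctan(1.2664) = 51.70°.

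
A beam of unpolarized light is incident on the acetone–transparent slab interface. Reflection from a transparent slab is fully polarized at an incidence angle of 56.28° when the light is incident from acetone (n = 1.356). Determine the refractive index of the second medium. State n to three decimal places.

Brewster's law: tan θ_B = n₂/n₁ (light incident in acetone, refracted into a transparent slab).
n₂ = n₁ tan θ_B = 1.356 × tan 56.28° = 2.032.

n ≈ 2.032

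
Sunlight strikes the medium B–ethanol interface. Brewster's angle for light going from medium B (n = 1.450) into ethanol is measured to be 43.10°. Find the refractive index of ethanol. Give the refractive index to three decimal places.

Brewster's law: tan θ_B = n₂/n₁ (light incident in medium B, refracted into ethanol).
n₂ = n₁ tan θ_B = 1.450 × tan 43.10° = 1.357.

n ≈ 1.357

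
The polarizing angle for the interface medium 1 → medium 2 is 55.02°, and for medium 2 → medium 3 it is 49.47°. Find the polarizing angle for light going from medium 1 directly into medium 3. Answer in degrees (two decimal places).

θ_B ≈ 59.11°

Each Brewster angle gives a ratio: n₂/n₁ = tan 55.02° = 1.4292, n₃/n₂ = tan 49.47° = 1.1696.
Multiplying, n₃/n₁ = 1.4292 × 1.1696 = 1.6716, and θ_B(1→3) = arctan 1.6716 = 59.11°.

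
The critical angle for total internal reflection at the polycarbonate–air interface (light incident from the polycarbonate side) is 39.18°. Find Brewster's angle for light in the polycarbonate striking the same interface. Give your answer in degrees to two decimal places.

θ_B ≈ 32.28°

At the critical angle sin θ_c = n₂/n₁, giving n₂/n₁ = sin 39.18° = 0.6318.
Then tan θ_B = n₂/n₁ = 0.6318, so θ_B = arctan 0.6318 = 32.28°.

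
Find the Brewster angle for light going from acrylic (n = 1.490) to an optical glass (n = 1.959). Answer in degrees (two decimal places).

Here n₂/n₁ = 1.959/1.490 = 1.3148, and Brewster's law gives tan θ_B = n₂/n₁.
θ_B = arctan(1.3148) = 52.74°.

θ_B ≈ 52.74°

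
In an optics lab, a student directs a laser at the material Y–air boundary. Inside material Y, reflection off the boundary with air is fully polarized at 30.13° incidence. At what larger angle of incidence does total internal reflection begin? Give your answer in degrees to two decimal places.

From Brewster, n₂/n₁ = tan θ_B = tan 30.13° = 0.5804.
Then sin θ_c = n₂/n₁ = 0.5804, so θ_c = arcsin 0.5804 = 35.48°.

θ_c ≈ 35.48°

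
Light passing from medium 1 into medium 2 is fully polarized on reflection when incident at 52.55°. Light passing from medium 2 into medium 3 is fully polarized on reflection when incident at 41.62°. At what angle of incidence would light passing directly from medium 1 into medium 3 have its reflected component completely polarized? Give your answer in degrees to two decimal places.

θ_B ≈ 49.24°

Each Brewster angle gives a ratio: n₂/n₁ = tan 52.55° = 1.3056, n₃/n₂ = tan 41.62° = 0.8885.
So n₃/n₁ = (n₂/n₁)(n₃/n₂) = 1.3056 × 0.8885 = 1.1600.
θ_B(1→3) = arctan(1.1600) = 49.24°.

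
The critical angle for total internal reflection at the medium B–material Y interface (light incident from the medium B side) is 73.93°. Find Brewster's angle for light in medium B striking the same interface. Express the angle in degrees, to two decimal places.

θ_B ≈ 43.86°

At the critical angle sin θ_c = n₂/n₁, giving n₂/n₁ = sin 73.93° = 0.9609.
Then tan θ_B = n₂/n₁ = 0.9609, so θ_B = arctan 0.9609 = 43.86°.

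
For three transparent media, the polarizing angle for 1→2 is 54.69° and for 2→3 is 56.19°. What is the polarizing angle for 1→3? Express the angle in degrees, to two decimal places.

θ_B ≈ 64.62°

Each Brewster angle gives a ratio: n₂/n₁ = tan 54.69° = 1.4118, n₃/n₂ = tan 56.19° = 1.4932.
n₃/n₁ = 2.1082. Then tan θ_B(1→3) = n₃/n₁, so θ_B(1→3) = arctan(2.1082) = 64.62°.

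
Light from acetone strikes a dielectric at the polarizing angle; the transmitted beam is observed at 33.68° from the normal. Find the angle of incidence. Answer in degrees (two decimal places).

θ_B ≈ 56.32°

At Brewster's angle the reflected and refracted rays are perpendicular, so θ_B + θ_t = 90°.
θ_B = 90° − 33.68° = 56.32°.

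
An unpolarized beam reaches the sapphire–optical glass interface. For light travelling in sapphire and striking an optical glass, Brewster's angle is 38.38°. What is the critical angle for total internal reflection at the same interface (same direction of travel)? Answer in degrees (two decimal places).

θ_c ≈ 52.37°

From Brewster, n₂/n₁ = tan θ_B = tan 38.38° = 0.7920.
Then sin θ_c = n₂/n₁ = 0.7920, so θ_c = arcsin 0.7920 = 52.37°.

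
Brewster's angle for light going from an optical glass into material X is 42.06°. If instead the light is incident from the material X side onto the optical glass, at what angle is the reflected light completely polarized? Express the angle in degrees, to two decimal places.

θ_B' ≈ 47.94°

Reversing the direction swaps n₁ and n₂, so tan θ_B' = 1/tan θ_B and θ_B' = 90° − θ_B.
Hence θ_B' = 90° − 42.06° = 47.94°.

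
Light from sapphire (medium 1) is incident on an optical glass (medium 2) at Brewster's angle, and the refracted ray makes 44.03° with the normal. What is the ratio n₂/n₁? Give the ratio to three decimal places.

n₂/n₁ ≈ 1.034

At Brewster incidence θ_B = 90° − θ_t = 90° − 44.03° = 45.97°.
Then n₂/n₁ = tan θ_B = tan 45.97° = 1.034.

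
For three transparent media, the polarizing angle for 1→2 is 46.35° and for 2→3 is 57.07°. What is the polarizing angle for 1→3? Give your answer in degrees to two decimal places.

θ_B ≈ 58.29°

Each Brewster angle gives a ratio: n₂/n₁ = tan 46.35° = 1.0483, n₃/n₂ = tan 57.07° = 1.5440.
Multiplying, n₃/n₁ = 1.0483 × 1.5440 = 1.6185, and θ_B(1→3) = arctan 1.6185 = 58.29°.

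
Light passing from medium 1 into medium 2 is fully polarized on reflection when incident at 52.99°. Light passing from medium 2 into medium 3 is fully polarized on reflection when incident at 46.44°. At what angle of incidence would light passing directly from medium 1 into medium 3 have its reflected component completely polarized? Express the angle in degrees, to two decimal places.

θ_B ≈ 54.36°

Each Brewster angle gives a ratio: n₂/n₁ = tan 52.99° = 1.3266, n₃/n₂ = tan 46.44° = 1.0516.
So n₃/n₁ = (n₂/n₁)(n₃/n₂) = 1.3266 × 1.0516 = 1.3950.
θ_B(1→3) = arctan(1.3950) = 54.36°.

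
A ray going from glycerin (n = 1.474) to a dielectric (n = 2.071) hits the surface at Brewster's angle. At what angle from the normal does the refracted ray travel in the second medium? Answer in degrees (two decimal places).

θ_t ≈ 35.44°

tan θ_B = n₂/n₁ = 2.071/1.474 = 1.4050, so θ_B = 54.56°.
The refracted ray is perpendicular to the reflected ray, so θ_t = 90° − θ_B = 35.44°.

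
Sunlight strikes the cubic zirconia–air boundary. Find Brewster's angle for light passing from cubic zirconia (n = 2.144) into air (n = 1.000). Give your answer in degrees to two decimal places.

θ_B ≈ 25.01°

At Brewster's angle the reflected and refracted rays are perpendicular, which with Snell's law gives tan θ_B = n₂/n₁.
Brewster's condition: tan θ_B = n₂/n₁ = 1.000/2.144 = 0.4664. Taking the arctangent, θ_B = 25.01°.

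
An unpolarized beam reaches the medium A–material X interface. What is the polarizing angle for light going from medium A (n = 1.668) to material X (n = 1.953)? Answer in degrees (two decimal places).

θ_B ≈ 49.50°

Here n₂/n₁ = 1.953/1.668 = 1.1709, and Brewster's law gives tan θ_B = n₂/n₁.
θ_B = arctan(1.1709) = 49.50°.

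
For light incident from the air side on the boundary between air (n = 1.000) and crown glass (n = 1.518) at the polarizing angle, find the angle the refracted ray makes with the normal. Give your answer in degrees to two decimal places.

θ_t ≈ 33.38°

θ_B = arctan(n₂/n₁) = arctan(1.518/1.000) = 56.62°.
The refracted ray is perpendicular to the reflected ray, so θ_t = 90° − θ_B = 33.38°.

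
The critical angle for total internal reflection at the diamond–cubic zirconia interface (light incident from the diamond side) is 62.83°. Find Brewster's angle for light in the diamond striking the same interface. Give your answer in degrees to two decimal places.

n₂/n₁ = sin θ_c = sin 62.83° = 0.8897.
tan θ_B equals the same ratio, so θ_B = arctan(0.8897) = 41.66°.

θ_B ≈ 41.66°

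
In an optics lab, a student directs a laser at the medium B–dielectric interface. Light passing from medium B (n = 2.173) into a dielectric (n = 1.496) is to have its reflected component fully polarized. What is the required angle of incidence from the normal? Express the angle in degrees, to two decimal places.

θ_B ≈ 34.55°

Brewster's condition: tan θ_B = n₂/n₁ = 1.496/2.173 = 0.6884. Taking the arctangent, θ_B = 34.55°.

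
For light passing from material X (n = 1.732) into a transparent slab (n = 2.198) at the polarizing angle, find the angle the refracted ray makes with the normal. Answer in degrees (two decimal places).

θ_t ≈ 38.24°

θ_B = arctan(n₂/n₁) = arctan(2.198/1.732) = 51.76°.
Since θ_B + θ_t = 90° at Brewster incidence, θ_t = 90° − 51.76° = 38.24°.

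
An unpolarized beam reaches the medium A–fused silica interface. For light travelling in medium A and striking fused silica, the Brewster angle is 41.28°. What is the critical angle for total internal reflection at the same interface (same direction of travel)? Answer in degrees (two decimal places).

θ_c ≈ 61.39°

tan θ_B = n₂/n₁ = tan 41.28° = 0.8779.
Total internal reflection: sin θ_c = n₂/n₁ = 0.8779.
θ_c = arcsin(0.8779) = 61.39°.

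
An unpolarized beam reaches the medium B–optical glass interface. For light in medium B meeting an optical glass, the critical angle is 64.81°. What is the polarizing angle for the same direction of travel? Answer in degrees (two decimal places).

θ_B ≈ 42.14°

n₂/n₁ = sin θ_c = sin 64.81° = 0.9049.
tan θ_B equals the same ratio, so θ_B = arctan(0.9049) = 42.14°.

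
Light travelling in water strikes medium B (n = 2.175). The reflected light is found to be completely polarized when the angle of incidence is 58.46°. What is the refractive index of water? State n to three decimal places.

n ≈ 1.335

Brewster's law: tan θ_B = n₂/n₁ (light incident in water, refracted into medium B).
n₁ = n₂ / tan θ_B = 2.175 / tan 58.46° = 1.335.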